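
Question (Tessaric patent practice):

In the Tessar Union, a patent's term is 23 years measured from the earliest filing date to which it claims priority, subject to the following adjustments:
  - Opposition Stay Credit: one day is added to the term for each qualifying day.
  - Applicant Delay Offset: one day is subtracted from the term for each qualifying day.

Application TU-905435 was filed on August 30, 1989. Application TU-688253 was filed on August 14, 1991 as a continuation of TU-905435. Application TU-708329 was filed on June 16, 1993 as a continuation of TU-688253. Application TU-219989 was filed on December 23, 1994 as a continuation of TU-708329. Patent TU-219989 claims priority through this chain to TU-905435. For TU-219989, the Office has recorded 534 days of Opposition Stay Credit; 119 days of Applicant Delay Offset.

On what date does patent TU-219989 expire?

2013-10-19

Earliest priority filing: 30 August 1989.
Base term: 30 August 1989 + 23 years → 30 August 2012.
Opposition Stay Credit: +534 days → 15 February 2014.
Applicant Delay Offset: −119 days → 19 October 2013.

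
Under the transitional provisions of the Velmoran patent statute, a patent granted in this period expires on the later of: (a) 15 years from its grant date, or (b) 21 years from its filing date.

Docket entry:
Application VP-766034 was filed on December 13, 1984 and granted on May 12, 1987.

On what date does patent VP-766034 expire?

2005-12-13

(a) grant + 15 years → 12 May 2002.
(b) filing + 21 years → 13 December 2005.
Later of the two: 13 December 2005.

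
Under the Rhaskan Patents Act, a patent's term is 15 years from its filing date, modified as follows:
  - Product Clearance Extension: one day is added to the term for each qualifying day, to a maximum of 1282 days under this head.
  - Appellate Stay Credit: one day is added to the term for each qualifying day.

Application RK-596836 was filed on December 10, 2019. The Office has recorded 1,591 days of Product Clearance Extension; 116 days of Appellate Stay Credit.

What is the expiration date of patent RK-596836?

October 8, 2038

Base term: filing date + 15 years → 10 December 2034.
Product Clearance Extension: 1591 days claimed exceeds the 1282-day cap, so +1282 days → 14 June 2038.
Appellate Stay Credit: +116 days → 8 October 2038.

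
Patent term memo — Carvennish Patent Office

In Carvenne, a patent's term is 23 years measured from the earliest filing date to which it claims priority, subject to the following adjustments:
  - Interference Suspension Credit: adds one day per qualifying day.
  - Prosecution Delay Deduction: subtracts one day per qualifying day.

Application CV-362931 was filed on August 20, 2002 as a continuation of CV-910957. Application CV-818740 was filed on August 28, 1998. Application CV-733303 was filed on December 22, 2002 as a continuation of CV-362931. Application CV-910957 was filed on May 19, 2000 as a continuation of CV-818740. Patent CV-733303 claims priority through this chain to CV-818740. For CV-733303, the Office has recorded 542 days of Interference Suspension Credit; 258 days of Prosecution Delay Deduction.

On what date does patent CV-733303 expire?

June 8, 2022

Earliest priority filing: 28 August 1998.
Base term: 28 August 1998 + 23 years → 28 August 2021.
Interference Suspension Credit: +542 days → 21 February 2023.
Prosecution Delay Deduction: −258 days → 8 June 2022.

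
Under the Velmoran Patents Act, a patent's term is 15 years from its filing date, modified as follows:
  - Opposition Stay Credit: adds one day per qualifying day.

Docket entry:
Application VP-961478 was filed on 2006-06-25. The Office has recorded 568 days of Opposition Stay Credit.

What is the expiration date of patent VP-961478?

Base term: filing date + 15 years → 25 June 2021.
Opposition Stay Credit: +568 days → 14 January 2023.

January 14, 2023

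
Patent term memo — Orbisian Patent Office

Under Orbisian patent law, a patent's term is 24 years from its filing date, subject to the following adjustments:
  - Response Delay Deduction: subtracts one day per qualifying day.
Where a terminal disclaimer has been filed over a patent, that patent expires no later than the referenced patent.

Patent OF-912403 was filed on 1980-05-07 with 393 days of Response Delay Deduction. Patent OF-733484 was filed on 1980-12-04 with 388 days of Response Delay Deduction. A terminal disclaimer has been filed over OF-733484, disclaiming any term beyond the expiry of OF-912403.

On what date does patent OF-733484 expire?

Natural term of OF-733484:
  Base: filing + 24 years → 4 December 2004.
  Response Delay Deduction: −388 days → 12 November 2003.
Expiry of referenced patent OF-912403:
  Base: filing + 24 years → 7 May 2004.
  Response Delay Deduction: −393 days → 10 April 2003.
Terminal disclaimer: OF-733484 expires on the earlier of 12 November 2003 and 10 April 2003.

2003-04-10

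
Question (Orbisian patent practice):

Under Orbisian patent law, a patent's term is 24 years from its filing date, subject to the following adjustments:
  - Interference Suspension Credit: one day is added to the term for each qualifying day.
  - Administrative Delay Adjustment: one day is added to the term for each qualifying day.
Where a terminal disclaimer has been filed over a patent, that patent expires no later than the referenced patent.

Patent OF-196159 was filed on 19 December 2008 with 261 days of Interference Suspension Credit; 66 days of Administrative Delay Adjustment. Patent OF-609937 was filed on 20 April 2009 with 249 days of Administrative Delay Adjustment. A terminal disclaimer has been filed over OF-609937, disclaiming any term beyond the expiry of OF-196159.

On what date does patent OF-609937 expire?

Natural term of OF-609937:
  Base: filing + 24 years → 20 April 2033.
  Administrative Delay Adjustment: +249 days → 25 December 2033.
Expiry of referenced patent OF-196159:
  Base: filing + 24 years → 19 December 2032.
  Interference Suspension Credit: +261 days → 6 September 2033.
  Administrative Delay Adjustment: +66 days → 11 November 2033.
Terminal disclaimer: OF-609937 expires on the earlier of 25 December 2033 and 11 November 2033.

November 11, 2033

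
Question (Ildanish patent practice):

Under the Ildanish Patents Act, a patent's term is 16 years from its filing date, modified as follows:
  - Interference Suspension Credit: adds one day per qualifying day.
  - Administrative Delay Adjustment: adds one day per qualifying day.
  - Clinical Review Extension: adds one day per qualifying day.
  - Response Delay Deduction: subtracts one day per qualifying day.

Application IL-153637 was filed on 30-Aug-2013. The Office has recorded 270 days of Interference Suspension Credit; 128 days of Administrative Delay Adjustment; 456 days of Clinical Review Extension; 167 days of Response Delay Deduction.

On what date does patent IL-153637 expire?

Base term: filing date + 16 years → 30 August 2029.
Interference Suspension Credit: +270 days → 27 May 2030.
Administrative Delay Adjustment: +128 days → 2 October 2030.
Clinical Review Extension: +456 days → 1 January 2032.
Response Delay Deduction: −167 days → 18 July 2031.

2031-07-18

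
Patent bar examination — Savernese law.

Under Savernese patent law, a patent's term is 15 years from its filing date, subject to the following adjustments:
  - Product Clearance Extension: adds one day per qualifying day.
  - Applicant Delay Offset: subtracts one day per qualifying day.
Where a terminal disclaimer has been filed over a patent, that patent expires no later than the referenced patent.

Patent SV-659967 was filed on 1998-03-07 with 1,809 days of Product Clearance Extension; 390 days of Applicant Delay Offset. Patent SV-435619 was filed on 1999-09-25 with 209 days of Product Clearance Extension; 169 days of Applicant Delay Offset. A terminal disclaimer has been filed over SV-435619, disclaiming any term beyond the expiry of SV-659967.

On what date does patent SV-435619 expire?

2014-11-04

Natural term of SV-435619:
  Base: filing + 15 years → 25 September 2014.
  Product Clearance Extension: +209 days → 22 April 2015.
  Applicant Delay Offset: −169 days → 4 November 2014.
Expiry of referenced patent SV-659967:
  Base: filing + 15 years → 7 March 2013.
  Product Clearance Extension: +1809 days → 18 February 2018.
  Applicant Delay Offset: −390 days → 24 January 2017.
Terminal disclaimer: SV-435619 expires on the earlier of 4 November 2014 and 24 January 2017.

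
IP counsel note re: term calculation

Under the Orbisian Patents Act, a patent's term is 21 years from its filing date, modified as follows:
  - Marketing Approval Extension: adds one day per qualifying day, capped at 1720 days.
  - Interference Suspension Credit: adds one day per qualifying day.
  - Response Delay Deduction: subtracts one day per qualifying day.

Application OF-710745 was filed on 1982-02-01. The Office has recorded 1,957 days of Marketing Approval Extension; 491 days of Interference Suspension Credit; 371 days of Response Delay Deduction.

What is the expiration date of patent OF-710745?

Base term: filing date + 21 years → 1 February 2003.
Marketing Approval Extension: 1957 days claimed exceeds the 1720-day cap, so +1720 days → 18 October 2007.
Interference Suspension Credit: +491 days → 20 February 2009.
Response Delay Deduction: −371 days → 15 February 2008.

2008-02-15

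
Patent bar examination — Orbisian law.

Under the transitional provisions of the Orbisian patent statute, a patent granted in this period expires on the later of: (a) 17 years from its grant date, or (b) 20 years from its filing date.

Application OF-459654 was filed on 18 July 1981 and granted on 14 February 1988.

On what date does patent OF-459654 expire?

(a) grant + 17 years → 14 February 2005.
(b) filing + 20 years → 18 July 2001.
Later of the two: 14 February 2005.

February 14, 2005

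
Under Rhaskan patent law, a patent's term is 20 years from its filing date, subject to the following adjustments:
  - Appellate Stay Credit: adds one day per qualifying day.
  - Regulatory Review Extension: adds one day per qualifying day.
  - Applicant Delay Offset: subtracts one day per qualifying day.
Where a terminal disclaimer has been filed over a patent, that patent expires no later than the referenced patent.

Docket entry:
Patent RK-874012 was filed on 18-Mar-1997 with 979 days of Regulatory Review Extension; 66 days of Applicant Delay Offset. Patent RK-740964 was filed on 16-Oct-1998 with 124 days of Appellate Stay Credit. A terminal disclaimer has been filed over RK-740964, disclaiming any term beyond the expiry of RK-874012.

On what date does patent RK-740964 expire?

2019-02-17

Natural term of RK-740964:
  Base: filing + 20 years → 16 October 2018.
  Appellate Stay Credit: +124 days → 17 February 2019.
Expiry of referenced patent RK-874012:
  Base: filing + 20 years → 18 March 2017.
  Regulatory Review Extension: +979 days → 22 November 2019.
  Applicant Delay Offset: −66 days → 17 September 2019.
Terminal disclaimer: RK-740964 expires on the earlier of 17 February 2019 and 17 September 2019.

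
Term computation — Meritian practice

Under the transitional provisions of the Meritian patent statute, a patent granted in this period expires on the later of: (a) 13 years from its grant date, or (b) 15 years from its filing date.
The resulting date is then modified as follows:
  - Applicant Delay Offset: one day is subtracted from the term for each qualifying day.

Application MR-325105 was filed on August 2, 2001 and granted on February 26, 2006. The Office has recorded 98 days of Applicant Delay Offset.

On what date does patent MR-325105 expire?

(a) grant + 13 years → 26 February 2019.
(b) filing + 15 years → 2 August 2016.
Later of the two: 26 February 2019.
Applicant Delay Offset: −98 days → 20 November 2018.

2018-11-20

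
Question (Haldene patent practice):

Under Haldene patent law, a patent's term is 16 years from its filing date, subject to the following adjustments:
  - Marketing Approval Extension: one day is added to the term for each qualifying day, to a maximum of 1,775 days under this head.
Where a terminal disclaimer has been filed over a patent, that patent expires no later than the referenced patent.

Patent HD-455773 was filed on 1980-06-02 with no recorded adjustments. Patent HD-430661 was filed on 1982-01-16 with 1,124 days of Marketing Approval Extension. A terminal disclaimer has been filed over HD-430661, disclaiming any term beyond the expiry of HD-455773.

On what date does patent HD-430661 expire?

Natural term of HD-430661:
  Base: filing + 16 years → 16 January 1998.
  Marketing Approval Extension: 1124 days (within the 1775-day cap) → +1124 days → 13 February 2001.
Expiry of referenced patent HD-455773:
  Base: filing + 16 years → 2 June 1996.
Terminal disclaimer: HD-430661 expires on the earlier of 13 February 2001 and 2 June 1996.

1996-06-02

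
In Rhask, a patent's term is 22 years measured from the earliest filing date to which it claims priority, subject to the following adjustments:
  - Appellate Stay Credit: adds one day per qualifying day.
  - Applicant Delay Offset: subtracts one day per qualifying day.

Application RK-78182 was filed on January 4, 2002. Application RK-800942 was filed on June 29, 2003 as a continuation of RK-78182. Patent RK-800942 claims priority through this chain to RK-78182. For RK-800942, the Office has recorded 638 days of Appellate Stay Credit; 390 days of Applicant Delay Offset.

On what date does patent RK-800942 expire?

Earliest priority filing: 4 January 2002.
Base term: 4 January 2002 + 22 years → 4 January 2024.
Appellate Stay Credit: +638 days → 3 October 2025.
Applicant Delay Offset: −390 days → 8 September 2024.

September 8, 2024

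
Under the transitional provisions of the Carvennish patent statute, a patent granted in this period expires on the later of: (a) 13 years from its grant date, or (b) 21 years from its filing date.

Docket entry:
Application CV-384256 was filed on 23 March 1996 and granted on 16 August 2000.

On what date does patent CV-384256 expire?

2017-03-23

(a) grant + 13 years → 16 August 2013.
(b) filing + 21 years → 23 March 2017.
Later of the two: 23 March 2017.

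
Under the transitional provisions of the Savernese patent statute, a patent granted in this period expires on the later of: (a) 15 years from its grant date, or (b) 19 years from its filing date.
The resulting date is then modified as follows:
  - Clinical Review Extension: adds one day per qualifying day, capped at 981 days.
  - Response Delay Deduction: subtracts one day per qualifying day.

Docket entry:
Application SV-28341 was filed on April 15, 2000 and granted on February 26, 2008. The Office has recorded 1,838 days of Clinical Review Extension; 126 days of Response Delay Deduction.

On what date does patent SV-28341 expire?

June 30, 2025

(a) grant + 15 years → 26 February 2023.
(b) filing + 19 years → 15 April 2019.
Later of the two: 26 February 2023.
Clinical Review Extension: 1838 days claimed exceeds the 981-day cap, so +981 days → 3 November 2025.
Response Delay Deduction: −126 days → 30 June 2025.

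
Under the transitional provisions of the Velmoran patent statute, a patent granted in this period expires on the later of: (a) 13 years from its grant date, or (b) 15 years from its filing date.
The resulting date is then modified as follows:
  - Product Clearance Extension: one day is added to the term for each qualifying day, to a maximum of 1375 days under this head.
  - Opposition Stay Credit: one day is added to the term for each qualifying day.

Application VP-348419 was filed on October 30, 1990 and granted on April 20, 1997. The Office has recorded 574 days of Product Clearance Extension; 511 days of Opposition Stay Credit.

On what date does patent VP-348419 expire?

2013-04-09

(a) grant + 13 years → 20 April 2010.
(b) filing + 15 years → 30 October 2005.
Later of the two: 20 April 2010.
Product Clearance Extension: 574 days (within the 1375-day cap) → +574 days → 15 November 2011.
Opposition Stay Credit: +511 days → 9 April 2013.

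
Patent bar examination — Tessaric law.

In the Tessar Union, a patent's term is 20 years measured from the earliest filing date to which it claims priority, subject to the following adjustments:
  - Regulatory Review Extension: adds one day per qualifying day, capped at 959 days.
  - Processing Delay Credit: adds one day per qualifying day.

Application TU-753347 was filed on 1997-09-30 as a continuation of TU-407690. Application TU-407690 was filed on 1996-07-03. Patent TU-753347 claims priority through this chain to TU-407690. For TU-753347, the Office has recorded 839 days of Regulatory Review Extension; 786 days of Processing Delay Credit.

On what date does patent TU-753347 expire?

December 14, 2020

Earliest priority filing: 3 July 1996.
Base term: 3 July 1996 + 20 years → 3 July 2016.
Regulatory Review Extension: 839 days (within the 959-day cap) → +839 days → 20 October 2018.
Processing Delay Credit: +786 days → 14 December 2020.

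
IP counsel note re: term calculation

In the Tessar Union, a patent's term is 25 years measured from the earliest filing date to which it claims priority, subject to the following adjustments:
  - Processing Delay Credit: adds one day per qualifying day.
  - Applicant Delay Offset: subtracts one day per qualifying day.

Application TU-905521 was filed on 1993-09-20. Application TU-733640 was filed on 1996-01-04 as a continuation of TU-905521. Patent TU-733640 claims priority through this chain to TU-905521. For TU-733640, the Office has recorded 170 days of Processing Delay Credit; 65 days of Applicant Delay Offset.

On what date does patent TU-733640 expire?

January 3, 2019

Earliest priority filing: 20 September 1993.
Base term: 20 September 1993 + 25 years → 20 September 2018.
Processing Delay Credit: +170 days → 9 March 2019.
Applicant Delay Offset: −65 days → 3 January 2019.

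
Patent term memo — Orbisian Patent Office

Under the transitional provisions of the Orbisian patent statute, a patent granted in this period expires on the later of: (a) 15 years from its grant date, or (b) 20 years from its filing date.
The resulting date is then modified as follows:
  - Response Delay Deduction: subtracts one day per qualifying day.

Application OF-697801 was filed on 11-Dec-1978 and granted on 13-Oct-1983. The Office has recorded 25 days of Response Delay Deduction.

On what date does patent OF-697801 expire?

(a) grant + 15 years → 13 October 1998.
(b) filing + 20 years → 11 December 1998.
Later of the two: 11 December 1998.
Response Delay Deduction: −25 days → 16 November 1998.

1998-11-16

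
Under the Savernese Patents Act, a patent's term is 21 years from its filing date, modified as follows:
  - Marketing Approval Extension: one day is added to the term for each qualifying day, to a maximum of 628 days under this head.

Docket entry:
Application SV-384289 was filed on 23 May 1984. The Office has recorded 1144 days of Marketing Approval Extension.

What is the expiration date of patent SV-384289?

Base term: filing date + 21 years → 23 May 2005.
Marketing Approval Extension: 1144 days claimed exceeds the 628-day cap, so +628 days → 10 February 2007.

2007-02-10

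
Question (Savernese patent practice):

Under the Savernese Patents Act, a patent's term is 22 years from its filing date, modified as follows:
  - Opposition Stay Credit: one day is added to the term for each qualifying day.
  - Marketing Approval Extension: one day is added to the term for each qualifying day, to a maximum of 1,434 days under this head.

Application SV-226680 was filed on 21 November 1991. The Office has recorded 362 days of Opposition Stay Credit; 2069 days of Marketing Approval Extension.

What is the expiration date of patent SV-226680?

2018-10-22

Base term: filing date + 22 years → 21 November 2013.
Opposition Stay Credit: +362 days → 18 November 2014.
Marketing Approval Extension: 2069 days claimed exceeds the 1434-day cap, so +1434 days → 22 October 2018.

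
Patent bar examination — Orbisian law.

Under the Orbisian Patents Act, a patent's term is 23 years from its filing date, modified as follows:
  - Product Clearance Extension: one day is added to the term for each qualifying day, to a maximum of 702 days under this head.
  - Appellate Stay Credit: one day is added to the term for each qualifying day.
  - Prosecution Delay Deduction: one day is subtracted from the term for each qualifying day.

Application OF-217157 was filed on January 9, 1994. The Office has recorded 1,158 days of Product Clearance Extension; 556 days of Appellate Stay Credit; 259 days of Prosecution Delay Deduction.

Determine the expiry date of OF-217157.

Base term: filing date + 23 years → 9 January 2017.
Product Clearance Extension: 1158 days claimed exceeds the 702-day cap, so +702 days → 12 December 2018.
Appellate Stay Credit: +556 days → 20 June 2020.
Prosecution Delay Deduction: −259 days → 5 October 2019.

October 5, 2019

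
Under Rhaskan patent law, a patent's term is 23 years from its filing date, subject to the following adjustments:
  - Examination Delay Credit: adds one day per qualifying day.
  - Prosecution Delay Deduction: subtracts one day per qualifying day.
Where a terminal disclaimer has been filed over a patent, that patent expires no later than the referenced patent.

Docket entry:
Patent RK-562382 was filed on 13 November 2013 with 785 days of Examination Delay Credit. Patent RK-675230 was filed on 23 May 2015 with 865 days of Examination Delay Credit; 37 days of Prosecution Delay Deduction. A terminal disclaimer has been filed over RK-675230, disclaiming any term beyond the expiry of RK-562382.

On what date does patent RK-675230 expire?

2039-01-07

Natural term of RK-675230:
  Base: filing + 23 years → 23 May 2038.
  Examination Delay Credit: +865 days → 4 October 2040.
  Prosecution Delay Deduction: −37 days → 28 August 2040.
Expiry of referenced patent RK-562382:
  Base: filing + 23 years → 13 November 2036.
  Examination Delay Credit: +785 days → 7 January 2039.
Terminal disclaimer: RK-675230 expires on the earlier of 28 August 2040 and 7 January 2039.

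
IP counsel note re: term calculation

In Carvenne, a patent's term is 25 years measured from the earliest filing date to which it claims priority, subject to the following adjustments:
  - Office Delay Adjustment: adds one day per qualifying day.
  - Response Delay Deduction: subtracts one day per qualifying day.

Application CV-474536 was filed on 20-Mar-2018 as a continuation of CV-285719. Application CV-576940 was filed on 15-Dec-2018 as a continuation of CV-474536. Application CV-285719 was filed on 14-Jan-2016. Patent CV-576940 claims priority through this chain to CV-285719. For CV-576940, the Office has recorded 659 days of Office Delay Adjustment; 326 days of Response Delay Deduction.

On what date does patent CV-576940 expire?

December 13, 2041

Earliest priority filing: 14 January 2016.
Base term: 14 January 2016 + 25 years → 14 January 2041.
Office Delay Adjustment: +659 days → 4 November 2042.
Response Delay Deduction: −326 days → 13 December 2041.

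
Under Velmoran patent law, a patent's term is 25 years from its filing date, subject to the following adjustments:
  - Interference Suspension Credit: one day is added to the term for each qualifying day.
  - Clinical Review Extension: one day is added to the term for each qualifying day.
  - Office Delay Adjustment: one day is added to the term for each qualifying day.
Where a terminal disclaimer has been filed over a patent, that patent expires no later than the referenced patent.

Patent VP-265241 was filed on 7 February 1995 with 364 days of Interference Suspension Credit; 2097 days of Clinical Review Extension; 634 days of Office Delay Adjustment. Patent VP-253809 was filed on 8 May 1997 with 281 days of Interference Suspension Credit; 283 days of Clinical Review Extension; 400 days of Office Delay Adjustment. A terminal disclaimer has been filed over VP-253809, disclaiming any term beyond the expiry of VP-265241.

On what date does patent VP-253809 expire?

Natural term of VP-253809:
  Base: filing + 25 years → 8 May 2022.
  Interference Suspension Credit: +281 days → 13 February 2023.
  Clinical Review Extension: +283 days → 23 November 2023.
  Office Delay Adjustment: +400 days → 27 December 2024.
Expiry of referenced patent VP-265241:
  Base: filing + 25 years → 7 February 2020.
  Interference Suspension Credit: +364 days → 5 February 2021.
  Clinical Review Extension: +2097 days → 3 November 2026.
  Office Delay Adjustment: +634 days → 29 July 2028.
Terminal disclaimer: VP-253809 expires on the earlier of 27 December 2024 and 29 July 2028.

December 27, 2024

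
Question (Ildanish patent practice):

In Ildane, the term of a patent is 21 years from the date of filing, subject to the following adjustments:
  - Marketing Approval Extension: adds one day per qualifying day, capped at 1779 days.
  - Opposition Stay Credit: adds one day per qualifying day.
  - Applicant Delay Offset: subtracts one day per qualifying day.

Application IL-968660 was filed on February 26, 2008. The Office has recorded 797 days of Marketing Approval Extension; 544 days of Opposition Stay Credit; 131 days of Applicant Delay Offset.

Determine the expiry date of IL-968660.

Base term: filing date + 21 years → 26 February 2029.
Marketing Approval Extension: 797 days (within the 1779-day cap) → +797 days → 4 May 2031.
Opposition Stay Credit: +544 days → 29 October 2032.
Applicant Delay Offset: −131 days → 20 June 2032.

June 20, 2032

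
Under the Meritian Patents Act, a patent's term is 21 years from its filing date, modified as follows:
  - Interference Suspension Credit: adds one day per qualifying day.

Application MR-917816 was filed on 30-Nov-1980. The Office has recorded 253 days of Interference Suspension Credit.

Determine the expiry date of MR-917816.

August 10, 2002

Base term: filing date + 21 years → 30 November 2001.
Interference Suspension Credit: +253 days → 10 August 2002.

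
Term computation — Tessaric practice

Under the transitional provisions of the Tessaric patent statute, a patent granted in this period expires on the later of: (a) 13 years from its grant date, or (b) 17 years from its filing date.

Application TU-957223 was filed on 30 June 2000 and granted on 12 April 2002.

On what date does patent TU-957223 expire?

(a) grant + 13 years → 12 April 2015.
(b) filing + 17 years → 30 June 2017.
Later of the two: 30 June 2017.

June 30, 2017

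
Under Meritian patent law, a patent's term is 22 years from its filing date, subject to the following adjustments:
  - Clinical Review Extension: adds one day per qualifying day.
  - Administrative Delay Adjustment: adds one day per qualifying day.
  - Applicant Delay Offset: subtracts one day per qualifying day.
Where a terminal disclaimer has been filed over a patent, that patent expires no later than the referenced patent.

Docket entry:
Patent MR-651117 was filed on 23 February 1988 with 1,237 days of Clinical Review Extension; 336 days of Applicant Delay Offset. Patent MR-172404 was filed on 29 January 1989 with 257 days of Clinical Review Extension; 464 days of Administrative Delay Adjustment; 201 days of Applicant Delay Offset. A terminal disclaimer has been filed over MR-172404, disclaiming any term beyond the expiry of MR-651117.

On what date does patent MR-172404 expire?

July 2, 2012

Natural term of MR-172404:
  Base: filing + 22 years → 29 January 2011.
  Clinical Review Extension: +257 days → 13 October 2011.
  Administrative Delay Adjustment: +464 days → 19 January 2013.
  Applicant Delay Offset: −201 days → 2 July 2012.
Expiry of referenced patent MR-651117:
  Base: filing + 22 years → 23 February 2010.
  Clinical Review Extension: +1237 days → 14 July 2013.
  Applicant Delay Offset: −336 days → 12 August 2012.
Terminal disclaimer: MR-172404 expires on the earlier of 2 July 2012 and 12 August 2012.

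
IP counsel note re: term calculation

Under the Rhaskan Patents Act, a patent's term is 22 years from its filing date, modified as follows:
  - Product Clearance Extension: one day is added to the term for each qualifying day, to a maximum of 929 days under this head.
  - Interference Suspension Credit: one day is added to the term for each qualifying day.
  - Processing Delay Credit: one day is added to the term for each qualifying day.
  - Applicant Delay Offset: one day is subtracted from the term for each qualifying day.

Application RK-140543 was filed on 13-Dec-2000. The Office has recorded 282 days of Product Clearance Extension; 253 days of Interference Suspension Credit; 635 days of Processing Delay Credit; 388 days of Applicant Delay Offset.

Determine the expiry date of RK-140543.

Base term: filing date + 22 years → 13 December 2022.
Product Clearance Extension: 282 days (within the 929-day cap) → +282 days → 21 September 2023.
Interference Suspension Credit: +253 days → 31 May 2024.
Processing Delay Credit: +635 days → 25 February 2026.
Applicant Delay Offset: −388 days → 2 February 2025.

2025-02-02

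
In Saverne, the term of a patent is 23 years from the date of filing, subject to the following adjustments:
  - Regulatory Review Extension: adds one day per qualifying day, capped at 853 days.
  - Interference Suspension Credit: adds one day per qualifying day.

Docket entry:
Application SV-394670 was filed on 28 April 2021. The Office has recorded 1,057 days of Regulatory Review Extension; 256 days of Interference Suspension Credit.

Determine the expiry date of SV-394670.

2047-05-12

Base term: filing date + 23 years → 28 April 2044.
Regulatory Review Extension: 1057 days claimed exceeds the 853-day cap, so +853 days → 29 August 2046.
Interference Suspension Credit: +256 days → 12 May 2047.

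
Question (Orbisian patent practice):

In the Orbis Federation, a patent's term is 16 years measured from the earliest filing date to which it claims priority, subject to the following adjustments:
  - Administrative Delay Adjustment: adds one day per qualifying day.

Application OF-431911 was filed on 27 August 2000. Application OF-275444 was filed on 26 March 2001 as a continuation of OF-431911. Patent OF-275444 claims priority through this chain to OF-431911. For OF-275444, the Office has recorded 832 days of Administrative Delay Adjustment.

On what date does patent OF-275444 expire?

Earliest priority filing: 27 August 2000.
Base term: 27 August 2000 + 16 years → 27 August 2016.
Administrative Delay Adjustment: +832 days → 7 December 2018.

December 7, 2018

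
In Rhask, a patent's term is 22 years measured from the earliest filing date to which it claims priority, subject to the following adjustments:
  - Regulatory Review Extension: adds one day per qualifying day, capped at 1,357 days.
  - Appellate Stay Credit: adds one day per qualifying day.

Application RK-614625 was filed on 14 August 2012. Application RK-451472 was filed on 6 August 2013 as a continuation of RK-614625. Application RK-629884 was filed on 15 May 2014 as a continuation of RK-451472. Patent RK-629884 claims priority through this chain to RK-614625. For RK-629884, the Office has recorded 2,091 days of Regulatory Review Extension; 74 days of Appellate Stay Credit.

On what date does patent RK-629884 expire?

Earliest priority filing: 14 August 2012.
Base term: 14 August 2012 + 22 years → 14 August 2034.
Regulatory Review Extension: 2091 days claimed exceeds the 1357-day cap, so +1357 days → 2 May 2038.
Appellate Stay Credit: +74 days → 15 July 2038.

2038-07-15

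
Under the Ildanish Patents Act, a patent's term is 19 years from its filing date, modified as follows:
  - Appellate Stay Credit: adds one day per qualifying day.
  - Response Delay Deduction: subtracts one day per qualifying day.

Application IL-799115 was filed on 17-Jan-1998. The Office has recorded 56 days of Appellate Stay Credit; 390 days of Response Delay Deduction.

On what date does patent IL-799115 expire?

2016-02-18

Base term: filing date + 19 years → 17 January 2017.
Appellate Stay Credit: +56 days → 14 March 2017.
Response Delay Deduction: −390 days → 18 February 2016.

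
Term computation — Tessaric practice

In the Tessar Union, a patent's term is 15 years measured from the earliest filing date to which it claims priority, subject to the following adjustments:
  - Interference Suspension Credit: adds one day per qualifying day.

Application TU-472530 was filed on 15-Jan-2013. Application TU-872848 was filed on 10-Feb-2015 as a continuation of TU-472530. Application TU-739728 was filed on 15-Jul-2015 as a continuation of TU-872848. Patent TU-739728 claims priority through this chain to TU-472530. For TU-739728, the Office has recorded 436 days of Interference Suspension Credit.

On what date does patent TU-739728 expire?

2029-03-26

Earliest priority filing: 15 January 2013.
Base term: 15 January 2013 + 15 years → 15 January 2028.
Interference Suspension Credit: +436 days → 26 March 2029.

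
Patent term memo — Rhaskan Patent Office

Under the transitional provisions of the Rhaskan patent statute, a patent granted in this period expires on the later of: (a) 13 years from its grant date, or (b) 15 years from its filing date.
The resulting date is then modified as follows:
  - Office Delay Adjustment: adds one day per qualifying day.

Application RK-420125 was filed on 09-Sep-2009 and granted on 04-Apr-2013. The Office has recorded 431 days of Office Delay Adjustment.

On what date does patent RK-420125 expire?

2027-06-09

(a) grant + 13 years → 4 April 2026.
(b) filing + 15 years → 9 September 2024.
Later of the two: 4 April 2026.
Office Delay Adjustment: +431 days → 9 June 2027.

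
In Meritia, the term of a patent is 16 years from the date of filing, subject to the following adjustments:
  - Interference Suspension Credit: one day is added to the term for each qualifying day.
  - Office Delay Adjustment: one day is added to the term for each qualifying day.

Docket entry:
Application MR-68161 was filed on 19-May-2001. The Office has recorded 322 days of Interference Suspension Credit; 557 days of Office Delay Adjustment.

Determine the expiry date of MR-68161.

Base term: filing date + 16 years → 19 May 2017.
Interference Suspension Credit: +322 days → 6 April 2018.
Office Delay Adjustment: +557 days → 15 October 2019.

2019-10-15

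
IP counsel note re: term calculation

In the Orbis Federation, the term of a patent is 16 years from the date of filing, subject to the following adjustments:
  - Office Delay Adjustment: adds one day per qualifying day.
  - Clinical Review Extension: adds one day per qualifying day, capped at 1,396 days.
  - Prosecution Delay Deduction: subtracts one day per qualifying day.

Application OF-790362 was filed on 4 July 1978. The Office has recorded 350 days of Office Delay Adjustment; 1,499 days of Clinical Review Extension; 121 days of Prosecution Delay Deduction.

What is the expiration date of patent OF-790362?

1998-12-15

Base term: filing date + 16 years → 4 July 1994.
Office Delay Adjustment: +350 days → 19 June 1995.
Clinical Review Extension: 1499 days claimed exceeds the 1396-day cap, so +1396 days → 15 April 1999.
Prosecution Delay Deduction: −121 days → 15 December 1998.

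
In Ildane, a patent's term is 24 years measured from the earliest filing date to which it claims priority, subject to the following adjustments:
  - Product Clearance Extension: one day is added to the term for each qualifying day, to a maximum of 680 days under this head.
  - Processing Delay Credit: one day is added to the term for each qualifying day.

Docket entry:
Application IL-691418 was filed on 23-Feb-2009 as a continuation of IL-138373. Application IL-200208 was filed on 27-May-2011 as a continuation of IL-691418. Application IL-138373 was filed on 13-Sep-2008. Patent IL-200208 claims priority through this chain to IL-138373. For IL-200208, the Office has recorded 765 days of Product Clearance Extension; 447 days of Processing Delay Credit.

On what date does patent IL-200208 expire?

2035-10-15

Earliest priority filing: 13 September 2008.
Base term: 13 September 2008 + 24 years → 13 September 2032.
Product Clearance Extension: 765 days claimed exceeds the 680-day cap, so +680 days → 25 July 2034.
Processing Delay Credit: +447 days → 15 October 2035.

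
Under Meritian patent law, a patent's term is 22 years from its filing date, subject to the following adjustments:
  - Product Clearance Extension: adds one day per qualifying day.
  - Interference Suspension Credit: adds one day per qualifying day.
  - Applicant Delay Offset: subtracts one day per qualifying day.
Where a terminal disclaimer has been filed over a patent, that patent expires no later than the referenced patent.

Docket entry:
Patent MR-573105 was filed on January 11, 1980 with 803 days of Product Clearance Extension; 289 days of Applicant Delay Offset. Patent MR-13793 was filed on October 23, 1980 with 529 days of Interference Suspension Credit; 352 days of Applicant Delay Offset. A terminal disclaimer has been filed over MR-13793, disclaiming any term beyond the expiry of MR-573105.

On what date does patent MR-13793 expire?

Natural term of MR-13793:
  Base: filing + 22 years → 23 October 2002.
  Interference Suspension Credit: +529 days → 4 April 2004.
  Applicant Delay Offset: −352 days → 18 April 2003.
Expiry of referenced patent MR-573105:
  Base: filing + 22 years → 11 January 2002.
  Product Clearance Extension: +803 days → 24 March 2004.
  Applicant Delay Offset: −289 days → 9 June 2003.
Terminal disclaimer: MR-13793 expires on the earlier of 18 April 2003 and 9 June 2003.

April 18, 2003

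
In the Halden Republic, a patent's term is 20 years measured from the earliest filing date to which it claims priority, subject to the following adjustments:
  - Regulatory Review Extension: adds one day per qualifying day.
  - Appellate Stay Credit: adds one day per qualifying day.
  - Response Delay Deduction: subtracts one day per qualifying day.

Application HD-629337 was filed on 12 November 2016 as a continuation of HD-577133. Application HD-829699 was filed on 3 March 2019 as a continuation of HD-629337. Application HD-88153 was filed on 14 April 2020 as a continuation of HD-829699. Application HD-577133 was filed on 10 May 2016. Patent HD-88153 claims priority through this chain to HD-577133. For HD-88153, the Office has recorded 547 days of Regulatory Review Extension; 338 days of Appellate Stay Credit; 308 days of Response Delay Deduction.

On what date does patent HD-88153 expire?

Earliest priority filing: 10 May 2016.
Base term: 10 May 2016 + 20 years → 10 May 2036.
Regulatory Review Extension: +547 days → 8 November 2037.
Appellate Stay Credit: +338 days → 12 October 2038.
Response Delay Deduction: −308 days → 8 December 2037.

2037-12-08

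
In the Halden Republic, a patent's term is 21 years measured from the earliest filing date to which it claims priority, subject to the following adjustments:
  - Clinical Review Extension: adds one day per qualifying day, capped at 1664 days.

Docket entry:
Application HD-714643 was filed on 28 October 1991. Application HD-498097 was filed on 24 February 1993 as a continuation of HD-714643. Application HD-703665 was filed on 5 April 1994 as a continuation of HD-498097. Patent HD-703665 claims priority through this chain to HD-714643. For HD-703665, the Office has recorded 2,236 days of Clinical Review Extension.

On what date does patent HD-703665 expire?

Earliest priority filing: 28 October 1991.
Base term: 28 October 1991 + 21 years → 28 October 2012.
Clinical Review Extension: 2236 days claimed exceeds the 1664-day cap, so +1664 days → 19 May 2017.

2017-05-19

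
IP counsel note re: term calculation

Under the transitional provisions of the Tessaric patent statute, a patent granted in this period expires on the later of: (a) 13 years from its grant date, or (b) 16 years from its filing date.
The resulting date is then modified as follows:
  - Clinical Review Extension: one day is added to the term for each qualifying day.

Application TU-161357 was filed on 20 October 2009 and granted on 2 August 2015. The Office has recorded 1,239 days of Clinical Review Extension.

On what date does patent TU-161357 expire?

(a) grant + 13 years → 2 August 2028.
(b) filing + 16 years → 20 October 2025.
Later of the two: 2 August 2028.
Clinical Review Extension: +1239 days → 24 December 2031.

2031-12-24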